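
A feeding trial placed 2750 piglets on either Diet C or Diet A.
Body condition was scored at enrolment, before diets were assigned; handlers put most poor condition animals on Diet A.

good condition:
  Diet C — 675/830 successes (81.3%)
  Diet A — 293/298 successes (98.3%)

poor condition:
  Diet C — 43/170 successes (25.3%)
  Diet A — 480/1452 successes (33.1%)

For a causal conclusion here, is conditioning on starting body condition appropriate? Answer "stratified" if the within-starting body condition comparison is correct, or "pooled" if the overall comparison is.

stratified

Within every starting body condition level Diet A has the higher rate, yet pooled Diet C does — Simpson's reversal.
Starting body condition satisfies the back-door criterion: it is not a descendant of the diet, and it blocks the spurious path from diet to outcome. Adjusting for it (i.e., using the within-starting body condition rates) gives the causal effect.
Within each level — good condition: 81.3% vs 98.3%; poor condition: 25.3% vs 33.1% — Diet A is higher every time.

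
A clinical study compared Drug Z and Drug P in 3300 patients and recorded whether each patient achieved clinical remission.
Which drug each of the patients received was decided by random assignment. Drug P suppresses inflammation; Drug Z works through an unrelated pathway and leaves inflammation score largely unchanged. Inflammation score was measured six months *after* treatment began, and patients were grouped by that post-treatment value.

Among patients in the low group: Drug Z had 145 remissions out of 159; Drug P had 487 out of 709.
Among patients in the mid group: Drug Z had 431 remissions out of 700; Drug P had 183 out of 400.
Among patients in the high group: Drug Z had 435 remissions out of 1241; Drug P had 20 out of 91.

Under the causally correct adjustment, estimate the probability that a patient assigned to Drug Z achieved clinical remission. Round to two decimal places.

Inflammation score lies on the pathway drug → inflammation score → outcome, so adjusting for it blocks the indirect effect. For the total causal effect of drug, use the unadjusted pooled rates.
So P(outcome | do(Drug Z)) is just the pooled rate for Drug Z: 1011/2100 = 0.481.

0.48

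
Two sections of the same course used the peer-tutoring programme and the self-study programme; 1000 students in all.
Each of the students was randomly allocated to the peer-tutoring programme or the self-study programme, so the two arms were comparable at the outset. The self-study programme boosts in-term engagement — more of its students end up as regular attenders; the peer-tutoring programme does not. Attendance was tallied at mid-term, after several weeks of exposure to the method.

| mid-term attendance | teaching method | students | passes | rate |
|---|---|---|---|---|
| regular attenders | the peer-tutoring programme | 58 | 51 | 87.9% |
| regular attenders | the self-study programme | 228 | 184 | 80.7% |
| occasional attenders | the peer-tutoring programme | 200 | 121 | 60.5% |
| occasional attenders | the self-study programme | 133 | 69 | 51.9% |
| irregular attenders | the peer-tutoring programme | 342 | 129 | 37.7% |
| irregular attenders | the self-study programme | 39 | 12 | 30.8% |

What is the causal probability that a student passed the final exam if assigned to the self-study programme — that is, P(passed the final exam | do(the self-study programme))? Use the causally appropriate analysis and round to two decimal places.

0.66

Mid-term attendance is downstream of the teaching method. One should not condition on a consequence of treatment, so the overall rates are the right comparison.
So P(outcome | do(the self-study programme)) is just the pooled rate for the self-study programme: 265/400 = 0.662.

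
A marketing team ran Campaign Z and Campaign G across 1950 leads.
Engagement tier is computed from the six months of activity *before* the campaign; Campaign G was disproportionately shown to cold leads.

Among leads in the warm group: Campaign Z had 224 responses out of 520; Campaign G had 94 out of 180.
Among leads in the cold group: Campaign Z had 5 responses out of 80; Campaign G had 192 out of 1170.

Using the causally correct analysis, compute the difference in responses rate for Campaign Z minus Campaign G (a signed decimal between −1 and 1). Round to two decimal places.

Engagement tier is set before the campaign has any effect — it is not caused by the campaign — and it independently drives the outcome. That makes it a confounder, so the causal comparison is within engagement tier levels.
Adjusting over the population distribution of engagement tier: 0.359·(0.431−0.522) + 0.641·(0.062−0.164) = -0.098.

-0.10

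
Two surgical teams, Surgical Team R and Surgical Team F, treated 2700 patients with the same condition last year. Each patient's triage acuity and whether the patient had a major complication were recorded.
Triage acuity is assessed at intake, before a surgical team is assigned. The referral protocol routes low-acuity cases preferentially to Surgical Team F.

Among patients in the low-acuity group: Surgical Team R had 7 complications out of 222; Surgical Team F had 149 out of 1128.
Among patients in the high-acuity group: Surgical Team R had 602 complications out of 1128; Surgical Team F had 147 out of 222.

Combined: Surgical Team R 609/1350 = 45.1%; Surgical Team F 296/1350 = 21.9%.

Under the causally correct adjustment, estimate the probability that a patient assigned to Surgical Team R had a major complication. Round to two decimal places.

The stratified and pooled comparisons disagree (Surgical Team R wins within each triage acuity; Surgical Team F wins overall), so the answer turns on the causal role of triage acuity.
Triage acuity is set before the surgical team has any effect — it is not caused by the surgical team — and it independently drives the outcome. That makes it a confounder, so the causal comparison is within triage acuity levels.
Standardising Surgical Team R to the population triage acuity mix: 0.500·7/222 + 0.500·602/1128 = 0.283.

0.28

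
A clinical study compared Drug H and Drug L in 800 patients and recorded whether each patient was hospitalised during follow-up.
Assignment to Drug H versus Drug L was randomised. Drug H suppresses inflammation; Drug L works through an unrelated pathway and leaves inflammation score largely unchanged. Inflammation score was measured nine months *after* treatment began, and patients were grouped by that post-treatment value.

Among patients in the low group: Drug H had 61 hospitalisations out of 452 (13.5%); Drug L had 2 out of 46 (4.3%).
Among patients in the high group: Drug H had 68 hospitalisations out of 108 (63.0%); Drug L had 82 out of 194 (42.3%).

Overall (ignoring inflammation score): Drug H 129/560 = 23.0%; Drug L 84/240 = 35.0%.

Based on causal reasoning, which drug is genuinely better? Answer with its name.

Because the drug influences inflammation score, inflammation score is a post-treatment mediator, not a confounder. Stratifying on it would bias the estimate; the causal effect is the crude pooled difference.
Pooled: Drug H 23.0% vs Drug L 35.0%; Drug H is lower overall.

Drug H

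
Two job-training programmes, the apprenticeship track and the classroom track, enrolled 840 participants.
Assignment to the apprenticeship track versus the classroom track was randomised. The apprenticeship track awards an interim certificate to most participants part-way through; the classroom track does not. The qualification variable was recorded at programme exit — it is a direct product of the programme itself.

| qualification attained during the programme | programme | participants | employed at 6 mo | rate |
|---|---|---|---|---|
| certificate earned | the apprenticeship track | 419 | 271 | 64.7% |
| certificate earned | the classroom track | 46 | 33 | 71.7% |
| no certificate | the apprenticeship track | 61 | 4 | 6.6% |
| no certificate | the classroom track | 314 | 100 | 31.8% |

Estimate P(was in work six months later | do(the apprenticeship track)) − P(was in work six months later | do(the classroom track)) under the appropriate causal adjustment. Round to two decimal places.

The qualification attained during the programme-specific comparison favours the classroom track throughout, but the pooled figures favour the apprenticeship track. The question is whether to condition on qualification attained during the programme.
Stratifying would compare programmes among participants the programmes themselves sorted into qualification attained during the programme groups — a form of selection on an intermediate. The unconditioned pooled rates give the total causal effect.
The causal difference is the pooled difference: 0.573 − 0.369 = +0.203.

+0.20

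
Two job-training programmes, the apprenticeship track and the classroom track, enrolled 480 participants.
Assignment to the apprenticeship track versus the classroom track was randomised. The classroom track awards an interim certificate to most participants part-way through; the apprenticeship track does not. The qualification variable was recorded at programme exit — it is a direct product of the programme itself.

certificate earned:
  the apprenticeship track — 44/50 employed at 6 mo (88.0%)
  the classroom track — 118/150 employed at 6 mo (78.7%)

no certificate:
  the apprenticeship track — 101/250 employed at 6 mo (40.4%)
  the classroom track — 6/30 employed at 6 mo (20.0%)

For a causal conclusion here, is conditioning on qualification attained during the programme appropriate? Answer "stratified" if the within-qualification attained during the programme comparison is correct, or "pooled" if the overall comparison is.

pooled

The stratified and pooled comparisons disagree (the apprenticeship track wins within each qualification attained during the programme; the classroom track wins overall), so the answer turns on the causal role of qualification attained during the programme.
Qualification attained during the programme lies on the pathway programme → qualification attained during the programme → outcome, so adjusting for it blocks the indirect effect. For the total causal effect of programme, use the unadjusted pooled rates.
Pooled: the apprenticeship track 48.3% vs the classroom track 68.9%; the classroom track is higher overall.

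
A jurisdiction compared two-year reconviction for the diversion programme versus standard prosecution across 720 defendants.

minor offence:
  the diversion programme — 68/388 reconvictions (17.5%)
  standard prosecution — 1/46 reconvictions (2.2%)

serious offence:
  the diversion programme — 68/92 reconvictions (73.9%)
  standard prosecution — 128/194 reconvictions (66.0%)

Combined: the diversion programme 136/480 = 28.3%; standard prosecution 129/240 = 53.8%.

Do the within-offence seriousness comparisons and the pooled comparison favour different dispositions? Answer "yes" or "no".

yes

Within each offence seriousness level (minor offence 17.5% vs 2.2%; serious offence 73.9% vs 66.0%), standard prosecution has the lower rate every time. Pooled: 28.3% vs 53.8% — the diversion programme has the lower rate overall. The two comparisons disagree.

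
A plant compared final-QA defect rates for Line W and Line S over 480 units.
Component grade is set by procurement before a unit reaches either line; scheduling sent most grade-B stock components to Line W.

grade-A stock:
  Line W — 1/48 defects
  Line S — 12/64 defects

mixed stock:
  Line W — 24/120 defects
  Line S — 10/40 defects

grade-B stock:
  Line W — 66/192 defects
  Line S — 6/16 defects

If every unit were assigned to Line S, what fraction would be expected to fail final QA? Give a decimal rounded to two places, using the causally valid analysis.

The component grade-specific comparison favours Line W throughout, but the pooled figures favour Line S. The question is whether to condition on component grade.
Nothing the line does changes component grade; the imbalance is an allocation artefact. With component grade also predicting the outcome, the pooled figure is confounded, and the within-stratum comparison is the causal one.
Standardising Line S to the population component grade mix: 0.233·12/64 + 0.333·10/40 + 0.433·6/16 = 0.290.

0.29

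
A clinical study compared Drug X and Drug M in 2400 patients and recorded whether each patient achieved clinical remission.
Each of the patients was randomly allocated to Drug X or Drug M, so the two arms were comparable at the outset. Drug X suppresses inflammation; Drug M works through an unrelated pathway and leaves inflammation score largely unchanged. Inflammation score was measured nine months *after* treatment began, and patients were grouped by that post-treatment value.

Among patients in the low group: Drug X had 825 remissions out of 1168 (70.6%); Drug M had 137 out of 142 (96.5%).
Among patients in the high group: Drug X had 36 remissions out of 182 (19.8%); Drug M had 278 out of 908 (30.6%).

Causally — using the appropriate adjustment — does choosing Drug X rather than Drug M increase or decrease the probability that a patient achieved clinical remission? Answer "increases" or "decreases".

Because the drug influences inflammation score, inflammation score is a post-treatment mediator, not a confounder. Stratifying on it would bias the estimate; the causal effect is the crude pooled difference.
Pooled: Drug X 63.8% vs Drug M 39.5%; Drug X is higher overall.

increases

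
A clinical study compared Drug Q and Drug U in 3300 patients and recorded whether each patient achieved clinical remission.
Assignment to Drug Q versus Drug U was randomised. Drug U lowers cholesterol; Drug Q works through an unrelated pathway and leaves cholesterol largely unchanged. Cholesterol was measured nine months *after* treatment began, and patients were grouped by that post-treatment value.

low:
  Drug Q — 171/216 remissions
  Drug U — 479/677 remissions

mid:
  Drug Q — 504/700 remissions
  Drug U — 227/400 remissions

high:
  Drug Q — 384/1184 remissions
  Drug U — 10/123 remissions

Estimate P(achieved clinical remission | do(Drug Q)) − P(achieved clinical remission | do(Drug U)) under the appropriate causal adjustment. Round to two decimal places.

Cholesterol is downstream of the drug. One should not condition on a consequence of treatment, so the overall rates are the right comparison.
The causal difference is the pooled difference: 0.504 − 0.597 = -0.092.

-0.09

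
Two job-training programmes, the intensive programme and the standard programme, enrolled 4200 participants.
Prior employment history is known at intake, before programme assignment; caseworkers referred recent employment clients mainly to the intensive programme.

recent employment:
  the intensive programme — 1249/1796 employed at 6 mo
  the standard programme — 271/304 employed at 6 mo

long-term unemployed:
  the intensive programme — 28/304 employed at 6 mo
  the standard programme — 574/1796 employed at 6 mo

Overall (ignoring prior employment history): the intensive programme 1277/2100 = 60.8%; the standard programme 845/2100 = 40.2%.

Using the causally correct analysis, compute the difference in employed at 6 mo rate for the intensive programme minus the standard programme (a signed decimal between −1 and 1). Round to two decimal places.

-0.21

Prior employment history differs across programmes for reasons unrelated to any effect of the programme itself, and it separately predicts the outcome — a classic confounder. We must compare within prior employment history levels.
Adjusting over the population distribution of prior employment history: 0.500·(0.695−0.891) + 0.500·(0.092−0.320) = -0.212.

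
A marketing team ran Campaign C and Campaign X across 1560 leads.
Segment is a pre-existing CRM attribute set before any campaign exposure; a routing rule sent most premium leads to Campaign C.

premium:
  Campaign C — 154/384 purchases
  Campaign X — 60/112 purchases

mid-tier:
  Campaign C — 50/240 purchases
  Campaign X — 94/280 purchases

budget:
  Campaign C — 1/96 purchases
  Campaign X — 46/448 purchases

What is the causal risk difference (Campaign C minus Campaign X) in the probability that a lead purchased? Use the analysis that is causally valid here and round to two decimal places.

The customer segment-specific comparison favours Campaign X throughout, but the pooled figures favour Campaign C. The question is whether to condition on customer segment.
Here customer segment is a common cause — it drives both which campaign a case falls under and the outcome. The crude comparison mixes populations; the stratum-specific rates are the causally relevant ones.
Adjusting over the population distribution of customer segment: 0.318·(0.401−0.536) + 0.333·(0.208−0.336) + 0.349·(0.010−0.103) = -0.117.

-0.12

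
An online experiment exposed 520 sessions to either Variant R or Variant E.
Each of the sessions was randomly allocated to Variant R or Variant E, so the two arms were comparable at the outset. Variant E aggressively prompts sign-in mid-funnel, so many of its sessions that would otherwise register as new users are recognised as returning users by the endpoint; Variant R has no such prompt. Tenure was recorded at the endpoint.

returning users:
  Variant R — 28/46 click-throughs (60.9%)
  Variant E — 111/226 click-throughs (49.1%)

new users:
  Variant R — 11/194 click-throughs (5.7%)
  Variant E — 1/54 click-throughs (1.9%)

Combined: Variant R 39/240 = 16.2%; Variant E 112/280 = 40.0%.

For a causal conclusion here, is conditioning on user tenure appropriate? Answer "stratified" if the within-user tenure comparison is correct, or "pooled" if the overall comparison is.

pooled

User tenure here is a post-treatment variable shaped by the variant; conditioning on it would introduce bias rather than remove it. The overall comparison is the causal one.
Pooled: Variant R 16.2% vs Variant E 40.0%; Variant E is higher overall.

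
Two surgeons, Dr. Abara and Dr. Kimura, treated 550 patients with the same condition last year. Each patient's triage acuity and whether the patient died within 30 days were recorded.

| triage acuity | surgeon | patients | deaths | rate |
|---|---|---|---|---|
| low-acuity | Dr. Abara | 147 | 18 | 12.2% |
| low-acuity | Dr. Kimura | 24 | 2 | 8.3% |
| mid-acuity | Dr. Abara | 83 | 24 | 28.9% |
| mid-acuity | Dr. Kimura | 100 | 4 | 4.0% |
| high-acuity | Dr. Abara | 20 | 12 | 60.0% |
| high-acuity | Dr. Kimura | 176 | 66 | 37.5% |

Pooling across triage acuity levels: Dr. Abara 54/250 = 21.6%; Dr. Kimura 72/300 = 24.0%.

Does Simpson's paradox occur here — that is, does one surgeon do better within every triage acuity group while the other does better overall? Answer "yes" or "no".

yes

Within each triage acuity level (low-acuity 12.2% vs 8.3%; mid-acuity 28.9% vs 4.0%; high-acuity 60.0% vs 37.5%), Dr. Kimura has the lower rate every time. Pooled: 21.6% vs 24.0% — Dr. Abara has the lower rate overall. The two comparisons disagree.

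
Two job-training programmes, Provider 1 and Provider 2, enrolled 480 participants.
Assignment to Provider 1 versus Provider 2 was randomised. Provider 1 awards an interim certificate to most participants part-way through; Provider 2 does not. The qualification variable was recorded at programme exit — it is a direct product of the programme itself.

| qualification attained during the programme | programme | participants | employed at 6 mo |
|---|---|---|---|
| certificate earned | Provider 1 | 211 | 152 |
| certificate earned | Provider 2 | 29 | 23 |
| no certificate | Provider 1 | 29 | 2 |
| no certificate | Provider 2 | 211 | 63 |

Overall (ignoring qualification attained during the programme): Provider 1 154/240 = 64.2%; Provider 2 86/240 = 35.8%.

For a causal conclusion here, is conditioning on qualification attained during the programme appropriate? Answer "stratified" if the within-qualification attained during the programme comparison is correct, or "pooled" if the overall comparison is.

Because the programme influences qualification attained during the programme, qualification attained during the programme is a post-treatment mediator, not a confounder. Stratifying on it would bias the estimate; the causal effect is the crude pooled difference.
Pooled: Provider 1 64.2% vs Provider 2 35.8%; Provider 1 is higher overall.

pooled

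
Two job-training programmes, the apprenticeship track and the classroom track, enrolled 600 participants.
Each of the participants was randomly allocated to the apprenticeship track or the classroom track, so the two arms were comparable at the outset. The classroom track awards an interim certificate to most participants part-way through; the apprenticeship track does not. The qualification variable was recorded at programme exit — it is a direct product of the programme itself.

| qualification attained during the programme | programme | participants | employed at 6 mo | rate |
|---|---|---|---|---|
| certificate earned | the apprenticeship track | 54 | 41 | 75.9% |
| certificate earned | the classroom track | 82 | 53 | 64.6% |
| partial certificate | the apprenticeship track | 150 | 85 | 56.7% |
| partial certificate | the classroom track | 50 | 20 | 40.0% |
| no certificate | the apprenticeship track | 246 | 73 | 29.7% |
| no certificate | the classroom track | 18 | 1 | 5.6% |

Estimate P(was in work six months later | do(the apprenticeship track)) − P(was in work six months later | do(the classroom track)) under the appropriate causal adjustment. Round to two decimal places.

The qualification attained during the programme-specific comparison favours the apprenticeship track throughout, but the pooled figures favour the classroom track. The question is whether to condition on qualification attained during the programme.
Qualification attained during the programme is downstream of the programme. One should not condition on a consequence of treatment, so the overall rates are the right comparison.
The causal difference is the pooled difference: 0.442 − 0.493 = -0.051.

-0.05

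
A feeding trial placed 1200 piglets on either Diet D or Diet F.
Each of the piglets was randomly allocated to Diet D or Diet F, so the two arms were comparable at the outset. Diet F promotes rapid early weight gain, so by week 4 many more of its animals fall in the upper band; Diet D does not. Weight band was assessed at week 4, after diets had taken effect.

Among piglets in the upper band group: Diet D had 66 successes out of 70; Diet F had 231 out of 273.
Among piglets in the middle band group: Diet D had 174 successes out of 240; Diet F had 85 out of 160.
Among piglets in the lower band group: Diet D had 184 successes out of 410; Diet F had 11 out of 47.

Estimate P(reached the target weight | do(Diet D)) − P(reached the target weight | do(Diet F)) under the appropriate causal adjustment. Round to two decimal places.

The week-4 weight band-specific comparison favours Diet D throughout, but the pooled figures favour Diet F. The question is whether to condition on week-4 weight band.
Week-4 weight band is downstream of the diet. One should not condition on a consequence of treatment, so the overall rates are the right comparison.
The causal difference is the pooled difference: 0.589 − 0.681 = -0.092.

-0.09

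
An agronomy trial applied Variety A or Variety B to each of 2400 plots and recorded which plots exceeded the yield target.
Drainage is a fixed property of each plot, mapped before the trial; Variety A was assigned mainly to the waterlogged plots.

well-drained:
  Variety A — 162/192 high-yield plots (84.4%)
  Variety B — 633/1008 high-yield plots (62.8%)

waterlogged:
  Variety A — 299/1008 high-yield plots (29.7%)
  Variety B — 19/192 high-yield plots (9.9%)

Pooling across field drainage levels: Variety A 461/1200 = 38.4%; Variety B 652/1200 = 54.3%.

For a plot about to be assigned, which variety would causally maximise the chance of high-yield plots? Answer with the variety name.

Variety A

The imbalance in field drainage arose from how plots were allocated, not from anything the variety did; and field drainage independently affects the outcome. The pooled gap is confounded — condition on field drainage.
Within each level — well-drained: 84.4% vs 62.8%; waterlogged: 29.7% vs 9.9% — Variety A is higher every time.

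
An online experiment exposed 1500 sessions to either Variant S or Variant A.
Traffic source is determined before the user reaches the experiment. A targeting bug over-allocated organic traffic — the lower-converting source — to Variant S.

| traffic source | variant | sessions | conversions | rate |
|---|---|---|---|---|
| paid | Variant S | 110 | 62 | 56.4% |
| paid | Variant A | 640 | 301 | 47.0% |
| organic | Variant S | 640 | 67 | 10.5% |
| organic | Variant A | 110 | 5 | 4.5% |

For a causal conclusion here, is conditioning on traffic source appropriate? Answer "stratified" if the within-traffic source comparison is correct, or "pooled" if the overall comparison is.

Nothing the variant does changes traffic source; the imbalance is an allocation artefact. With traffic source also predicting the outcome, the pooled figure is confounded, and the within-stratum comparison is the causal one.
Within each level — paid: 56.4% vs 47.0%; organic: 10.5% vs 4.5% — Variant S is higher every time.

stratified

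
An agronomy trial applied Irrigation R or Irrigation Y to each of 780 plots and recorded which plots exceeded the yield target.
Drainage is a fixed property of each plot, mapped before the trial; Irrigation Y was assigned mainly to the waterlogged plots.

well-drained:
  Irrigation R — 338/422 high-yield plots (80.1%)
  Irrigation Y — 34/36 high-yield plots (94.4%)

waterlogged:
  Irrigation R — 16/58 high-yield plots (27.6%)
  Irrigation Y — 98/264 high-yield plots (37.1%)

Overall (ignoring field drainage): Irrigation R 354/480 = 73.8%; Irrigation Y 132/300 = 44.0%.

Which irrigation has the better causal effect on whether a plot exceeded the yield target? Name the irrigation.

Irrigation Y is higher inside every field drainage stratum but Irrigation R is higher in aggregate. Whether to stratify depends on how field drainage relates to the irrigation.
Field drainage differs across irrigations for reasons unrelated to any effect of the irrigation itself, and it separately predicts the outcome — a classic confounder. We must compare within field drainage levels.
Within each level — well-drained: 80.1% vs 94.4%; waterlogged: 27.6% vs 37.1% — Irrigation Y is higher every time.

Irrigation Y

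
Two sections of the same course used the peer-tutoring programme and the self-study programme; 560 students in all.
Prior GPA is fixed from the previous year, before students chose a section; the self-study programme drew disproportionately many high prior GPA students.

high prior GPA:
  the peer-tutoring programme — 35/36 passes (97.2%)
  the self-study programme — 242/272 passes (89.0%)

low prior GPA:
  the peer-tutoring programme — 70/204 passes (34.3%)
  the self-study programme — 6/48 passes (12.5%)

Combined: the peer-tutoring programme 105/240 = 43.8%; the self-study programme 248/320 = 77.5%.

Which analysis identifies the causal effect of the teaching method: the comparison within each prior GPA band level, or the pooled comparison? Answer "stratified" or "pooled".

Within every prior GPA band level the peer-tutoring programme has the higher rate, yet pooled the self-study programme does — Simpson's reversal.
The imbalance in prior GPA band arose from how students were allocated, not from anything the teaching method did; and prior GPA band independently affects the outcome. The pooled gap is confounded — condition on prior GPA band.
Within each level — high prior GPA: 97.2% vs 89.0%; low prior GPA: 34.3% vs 12.5% — the peer-tutoring programme is higher every time.

stratified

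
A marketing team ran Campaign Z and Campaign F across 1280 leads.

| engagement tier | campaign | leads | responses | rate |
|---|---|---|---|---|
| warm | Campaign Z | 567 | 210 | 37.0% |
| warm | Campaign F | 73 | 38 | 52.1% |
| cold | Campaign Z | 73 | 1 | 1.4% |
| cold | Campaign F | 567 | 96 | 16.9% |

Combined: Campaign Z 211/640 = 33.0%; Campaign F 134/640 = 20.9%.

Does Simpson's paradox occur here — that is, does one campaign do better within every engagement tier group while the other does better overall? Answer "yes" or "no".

yes

Within each engagement tier level (warm 37.0% vs 52.1%; cold 1.4% vs 16.9%), Campaign F has the higher rate every time. Pooled: 33.0% vs 20.9% — Campaign Z has the higher rate overall. The two comparisons disagree.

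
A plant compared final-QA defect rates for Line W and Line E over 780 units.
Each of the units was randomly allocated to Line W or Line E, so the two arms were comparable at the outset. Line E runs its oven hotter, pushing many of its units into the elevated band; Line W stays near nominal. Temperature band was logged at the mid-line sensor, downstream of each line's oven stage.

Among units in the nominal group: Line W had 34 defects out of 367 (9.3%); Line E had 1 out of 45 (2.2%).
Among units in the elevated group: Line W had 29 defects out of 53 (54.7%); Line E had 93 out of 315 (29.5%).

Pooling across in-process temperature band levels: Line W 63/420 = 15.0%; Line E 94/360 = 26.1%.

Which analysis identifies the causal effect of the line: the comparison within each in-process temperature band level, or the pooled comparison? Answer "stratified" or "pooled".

The stratified and pooled comparisons disagree (Line E wins within each in-process temperature band; Line W wins overall), so the answer turns on the causal role of in-process temperature band.
In-process temperature band here is a post-treatment variable shaped by the line; conditioning on it would introduce bias rather than remove it. The overall comparison is the causal one.
Pooled: Line W 15.0% vs Line E 26.1%; Line W is lower overall.

pooled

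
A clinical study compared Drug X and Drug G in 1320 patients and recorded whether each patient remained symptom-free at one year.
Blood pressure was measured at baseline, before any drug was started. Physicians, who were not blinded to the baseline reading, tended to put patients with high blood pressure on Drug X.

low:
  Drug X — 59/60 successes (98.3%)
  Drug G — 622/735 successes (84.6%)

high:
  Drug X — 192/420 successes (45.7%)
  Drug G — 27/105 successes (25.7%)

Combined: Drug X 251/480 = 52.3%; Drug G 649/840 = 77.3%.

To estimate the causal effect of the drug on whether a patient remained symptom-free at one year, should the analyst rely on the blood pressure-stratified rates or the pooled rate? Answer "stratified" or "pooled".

Blood pressure satisfies the back-door criterion: it is not a descendant of the drug, and it blocks the spurious path from drug to outcome. Adjusting for it (i.e., using the within-blood pressure rates) gives the causal effect.
Within each level — low: 98.3% vs 84.6%; high: 45.7% vs 25.7% — Drug X is higher every time.

stratified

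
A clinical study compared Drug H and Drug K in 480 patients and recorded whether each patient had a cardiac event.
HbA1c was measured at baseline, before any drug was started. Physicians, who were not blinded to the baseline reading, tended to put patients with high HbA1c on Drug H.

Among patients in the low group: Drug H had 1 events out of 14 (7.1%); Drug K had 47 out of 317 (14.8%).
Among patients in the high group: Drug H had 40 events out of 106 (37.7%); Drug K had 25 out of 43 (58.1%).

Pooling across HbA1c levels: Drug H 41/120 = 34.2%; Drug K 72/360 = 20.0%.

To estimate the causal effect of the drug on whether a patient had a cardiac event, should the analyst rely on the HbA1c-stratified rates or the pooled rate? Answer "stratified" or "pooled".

Drug H is lower inside every HbA1c stratum but Drug K is lower in aggregate. Whether to stratify depends on how HbA1c relates to the drug.
Since HbA1c is a pre-existing factor (not a product of the drug) and it affects the outcome on its own, it is a confounder. The stratified rates, not the pooled rate, identify the causal effect.
Within each level — low: 7.1% vs 14.8%; high: 37.7% vs 58.1% — Drug H is lower every time.

stratified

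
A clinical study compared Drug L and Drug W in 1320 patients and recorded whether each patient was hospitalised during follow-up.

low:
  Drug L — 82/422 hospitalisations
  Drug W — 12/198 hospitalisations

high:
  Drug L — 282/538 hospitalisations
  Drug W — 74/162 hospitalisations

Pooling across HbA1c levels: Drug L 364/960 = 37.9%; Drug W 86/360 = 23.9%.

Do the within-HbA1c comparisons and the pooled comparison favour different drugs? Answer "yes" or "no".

no

Within each HbA1c level (low 19.4% vs 6.1%; high 52.4% vs 45.7%), Drug W has the lower rate every time. Pooled: 37.9% vs 23.9% — Drug W has the lower rate overall. They agree.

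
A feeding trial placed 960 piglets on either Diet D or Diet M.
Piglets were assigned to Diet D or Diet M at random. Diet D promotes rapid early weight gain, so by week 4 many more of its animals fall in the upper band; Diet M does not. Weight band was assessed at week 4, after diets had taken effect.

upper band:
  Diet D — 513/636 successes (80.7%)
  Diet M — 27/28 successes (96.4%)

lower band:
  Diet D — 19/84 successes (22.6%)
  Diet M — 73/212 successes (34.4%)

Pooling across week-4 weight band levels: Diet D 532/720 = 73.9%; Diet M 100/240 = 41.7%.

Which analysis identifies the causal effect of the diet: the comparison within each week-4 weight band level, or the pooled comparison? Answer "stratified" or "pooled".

pooled

Week-4 weight band here is a post-treatment variable shaped by the diet; conditioning on it would introduce bias rather than remove it. The overall comparison is the causal one.
Pooled: Diet D 73.9% vs Diet M 41.7%; Diet D is higher overall.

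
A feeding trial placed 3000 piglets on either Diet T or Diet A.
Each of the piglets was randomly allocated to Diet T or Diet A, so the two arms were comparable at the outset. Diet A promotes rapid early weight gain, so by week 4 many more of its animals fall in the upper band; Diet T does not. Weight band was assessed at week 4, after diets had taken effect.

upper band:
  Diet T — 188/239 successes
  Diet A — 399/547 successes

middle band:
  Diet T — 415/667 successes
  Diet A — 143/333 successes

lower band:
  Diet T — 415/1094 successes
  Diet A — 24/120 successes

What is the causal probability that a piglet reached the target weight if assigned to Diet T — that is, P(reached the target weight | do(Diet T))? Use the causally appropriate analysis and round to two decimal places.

0.51

Because the diet influences week-4 weight band, week-4 weight band is a post-treatment mediator, not a confounder. Stratifying on it would bias the estimate; the causal effect is the crude pooled difference.
So P(outcome | do(Diet T)) is just the pooled rate for Diet T: 1018/2000 = 0.509.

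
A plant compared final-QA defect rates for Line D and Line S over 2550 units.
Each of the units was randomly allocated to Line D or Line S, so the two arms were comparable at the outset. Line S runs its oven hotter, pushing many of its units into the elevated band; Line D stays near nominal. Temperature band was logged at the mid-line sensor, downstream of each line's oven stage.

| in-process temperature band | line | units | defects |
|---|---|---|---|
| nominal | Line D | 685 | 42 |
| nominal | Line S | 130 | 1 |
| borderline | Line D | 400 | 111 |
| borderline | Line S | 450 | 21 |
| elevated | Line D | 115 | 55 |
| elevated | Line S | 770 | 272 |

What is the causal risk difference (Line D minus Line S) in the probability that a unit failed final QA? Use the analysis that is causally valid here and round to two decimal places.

In-process temperature band is recorded after the line and is itself shifted by it — it sits on the causal path from line to outcome. Conditioning on a mediator would strip out part of the effect we want; the pooled comparison gives the total causal effect.
The causal difference is the pooled difference: 0.173 − 0.218 = -0.044.

-0.04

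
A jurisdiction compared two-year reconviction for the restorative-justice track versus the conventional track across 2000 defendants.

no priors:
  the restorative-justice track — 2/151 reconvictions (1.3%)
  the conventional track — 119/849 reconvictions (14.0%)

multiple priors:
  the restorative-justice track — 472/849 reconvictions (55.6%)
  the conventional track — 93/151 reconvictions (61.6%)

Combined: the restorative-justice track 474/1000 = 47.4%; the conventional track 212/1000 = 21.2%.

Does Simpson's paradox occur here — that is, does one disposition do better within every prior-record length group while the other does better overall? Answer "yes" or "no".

Within each prior-record length level (no priors 1.3% vs 14.0%; multiple priors 55.6% vs 61.6%), the restorative-justice track has the lower rate every time. Pooled: 47.4% vs 21.2% — the conventional track has the lower rate overall. The two comparisons disagree.

yes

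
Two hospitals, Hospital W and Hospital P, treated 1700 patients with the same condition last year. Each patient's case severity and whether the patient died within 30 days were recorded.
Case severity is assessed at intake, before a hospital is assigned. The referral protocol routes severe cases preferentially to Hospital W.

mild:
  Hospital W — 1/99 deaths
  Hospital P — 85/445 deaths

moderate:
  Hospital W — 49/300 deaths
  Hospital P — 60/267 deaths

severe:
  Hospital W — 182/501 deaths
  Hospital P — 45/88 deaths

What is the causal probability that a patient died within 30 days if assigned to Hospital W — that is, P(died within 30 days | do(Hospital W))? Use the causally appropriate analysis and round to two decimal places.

0.18

Hospital W is lower inside every case severity stratum but Hospital P is lower in aggregate. Whether to stratify depends on how case severity relates to the hospital.
The imbalance in case severity arose from how patients were allocated, not from anything the hospital did; and case severity independently affects the outcome. The pooled gap is confounded — condition on case severity.
Standardising Hospital W to the population case severity mix: 0.320·1/99 + 0.334·49/300 + 0.346·182/501 = 0.184.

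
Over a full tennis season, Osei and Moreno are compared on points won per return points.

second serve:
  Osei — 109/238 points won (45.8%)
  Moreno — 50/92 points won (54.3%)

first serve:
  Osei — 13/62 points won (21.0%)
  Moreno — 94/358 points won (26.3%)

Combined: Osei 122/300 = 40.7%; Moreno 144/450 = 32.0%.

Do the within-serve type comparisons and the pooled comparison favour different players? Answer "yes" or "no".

yes

Within each serve type level (second serve 45.8% vs 54.3%; first serve 21.0% vs 26.3%), Moreno has the higher rate every time. Pooled: 40.7% vs 32.0% — Osei has the higher rate overall. The two comparisons disagree.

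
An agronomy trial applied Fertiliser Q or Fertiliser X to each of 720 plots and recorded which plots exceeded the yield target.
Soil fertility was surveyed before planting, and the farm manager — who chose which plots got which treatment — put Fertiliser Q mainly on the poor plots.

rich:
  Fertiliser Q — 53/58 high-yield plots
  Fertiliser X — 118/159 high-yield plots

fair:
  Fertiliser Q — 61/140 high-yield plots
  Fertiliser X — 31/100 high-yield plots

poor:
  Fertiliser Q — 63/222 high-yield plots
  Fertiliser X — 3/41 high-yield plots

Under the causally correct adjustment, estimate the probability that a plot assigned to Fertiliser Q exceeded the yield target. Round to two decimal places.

Since soil fertility is a pre-existing factor (not a product of the fertiliser) and it affects the outcome on its own, it is a confounder. The stratified rates, not the pooled rate, identify the causal effect.
Standardising Fertiliser Q to the population soil fertility mix: 0.301·53/58 + 0.333·61/140 + 0.365·63/222 = 0.524.

0.52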